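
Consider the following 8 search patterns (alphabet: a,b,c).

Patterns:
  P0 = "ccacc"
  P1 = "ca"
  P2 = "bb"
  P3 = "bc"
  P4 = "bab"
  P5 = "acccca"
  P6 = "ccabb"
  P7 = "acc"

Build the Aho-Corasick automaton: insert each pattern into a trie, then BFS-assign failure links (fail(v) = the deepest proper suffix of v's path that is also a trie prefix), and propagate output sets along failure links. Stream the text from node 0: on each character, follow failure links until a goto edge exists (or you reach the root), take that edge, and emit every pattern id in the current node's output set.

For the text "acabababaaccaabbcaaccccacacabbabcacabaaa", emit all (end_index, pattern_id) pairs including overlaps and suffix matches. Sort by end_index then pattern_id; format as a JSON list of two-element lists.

Build automaton:
Trie (insert patterns):
  0='ε' goto a→12 b→7 c→1
  1='c' goto a→6 c→2
  2='cc' goto a→3
  3='cca' goto b→18 c→4
  4='ccac' goto c→5
  5='ccacc' goto ·  [P0 ends]
  6='ca' goto ·  [P1 ends]
  7='b' goto a→10 b→8 c→9
  8='bb' goto ·  [P2 ends]
  9='bc' goto ·  [P3 ends]
  10='ba' goto b→11
  11='bab' goto ·  [P4 ends]
  12='a' goto c→13
  13='ac' goto c→14
  14='acc' goto c→15  [P7 ends]
  15='accc' goto c→16
  16='acccc' goto a→17
  17='acccca' goto ·  [P5 ends]
  18='ccab' goto b→19
  19='ccabb' goto ·  [P6 ends]

BFS fail/out derivation:
  n1('c'): parent n0 fail=0; on 'c' 0 → fail=0;  out ∅∪∅=∅
  n7('b'): parent n0 fail=0; on 'b' 0 → fail=0;  out ∅∪∅=∅
  n12('a'): parent n0 fail=0; on 'a' 0 → fail=0;  out ∅∪∅=∅
  n2('cc'): parent n1 fail=0; on 'c' 0 → fail=1;  out ∅∪∅=∅
  n6('ca'): parent n1 fail=0; on 'a' 0 → fail=12;  out {1}∪∅={1}
  n8('bb'): parent n7 fail=0; on 'b' 0 → fail=7;  out {2}∪∅={2}
  n9('bc'): parent n7 fail=0; on 'c' 0 → fail=1;  out {3}∪∅={3}
  n10('ba'): parent n7 fail=0; on 'a' 0 → fail=12;  out ∅∪∅=∅
  n13('ac'): parent n12 fail=0; on 'c' 0 → fail=1;  out ∅∪∅=∅
  n3('cca'): parent n2 fail=1; on 'a' 1 → fail=6;  out ∅∪{1}={1}
  n11('bab'): parent n10 fail=12; on 'b' 12→0 → fail=7;  out {4}∪∅={4}
  n14('acc'): parent n13 fail=1; on 'c' 1 → fail=2;  out {7}∪∅={7}
  n4('ccac'): parent n3 fail=6; on 'c' 6→12 → fail=13;  out ∅∪∅=∅
  n15('accc'): parent n14 fail=2; on 'c' 2→1 → fail=2;  out ∅∪∅=∅
  n18('ccab'): parent n3 fail=6; on 'b' 6→12→0 → fail=7;  out ∅∪∅=∅
  n5('ccacc'): parent n4 fail=13; on 'c' 13 → fail=14;  out {0}∪{7}={0,7}
  n16('acccc'): parent n15 fail=2; on 'c' 2→1 → fail=2;  out ∅∪∅=∅
  n19('ccabb'): parent n18 fail=7; on 'b' 7 → fail=8;  out {6}∪{2}={2,6}
  n17('acccca'): parent n16 fail=2; on 'a' 2 → fail=3;  out {5}∪{1}={1,5}

Text stream:
i=0 'a': node 0→12
i=1 'c': node 12→13
i=2 'a': node 13→6 (via fail)  → match P1@[1:2]
i=3 'b': node 6→7 (via fail)
i=4 'a': node 7→10
i=5 'b': node 10→11  → match P4@[3:5]
i=6 'a': node 11→10 (via fail)
i=7 'b': node 10→11  → match P4@[5:7]
i=8 'a': node 11→10 (via fail)
i=9 'a': node 10→12 (via fail)
i=10 'c': node 12→13
i=11 'c': node 13→14  → match P7@[9:11]
i=12 'a': node 14→3 (via fail)  → match P1@[11:12]
i=13 'a': node 3→12 (via fail)
i=14 'b': node 12→7 (via fail)
i=15 'b': node 7→8  → match P2@[14:15]
i=16 'c': node 8→9 (via fail)  → match P3@[15:16]
i=17 'a': node 9→6 (via fail)  → match P1@[16:17]
i=18 'a': node 6→12 (via fail)
i=19 'c': node 12→13
i=20 'c': node 13→14  → match P7@[18:20]
i=21 'c': node 14→15
i=22 'c': node 15→16
i=23 'a': node 16→17  → match P1@[22:23],P5@[18:23]
i=24 'c': node 17→4 (via fail)
i=25 'a': node 4→6 (via fail)  → match P1@[24:25]
i=26 'c': node 6→13 (via fail)
i=27 'a': node 13→6 (via fail)  → match P1@[26:27]
i=28 'b': node 6→7 (via fail)
i=29 'b': node 7→8  → match P2@[28:29]
i=30 'a': node 8→10 (via fail)
i=31 'b': node 10→11  → match P4@[29:31]
i=32 'c': node 11→9 (via fail)  → match P3@[31:32]
i=33 'a': node 9→6 (via fail)  → match P1@[32:33]
i=34 'c': node 6→13 (via fail)
i=35 'a': node 13→6 (via fail)  → match P1@[34:35]
i=36 'b': node 6→7 (via fail)
i=37 'a': node 7→10
i=38 'a': node 10→12 (via fail)
i=39 'a': node 12→12 (via fail)

Matches: [[2,1],[5,4],[7,4],[11,7],[12,1],[15,2],[16,3],[17,1],[20,7],[23,1],[23,5],[25,1],[27,1],[29,2],[31,4],[32,3],[33,1],[35,1]]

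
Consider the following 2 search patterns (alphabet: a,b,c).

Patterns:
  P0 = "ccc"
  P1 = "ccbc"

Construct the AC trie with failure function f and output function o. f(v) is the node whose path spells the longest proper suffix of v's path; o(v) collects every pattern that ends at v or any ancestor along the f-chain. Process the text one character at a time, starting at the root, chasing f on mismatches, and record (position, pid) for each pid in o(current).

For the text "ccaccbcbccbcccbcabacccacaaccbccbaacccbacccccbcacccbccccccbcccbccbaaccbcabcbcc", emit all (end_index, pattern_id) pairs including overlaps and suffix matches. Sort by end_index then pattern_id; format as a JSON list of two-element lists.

Construct AC machine:
Trie nodes:
  0='ε' goto c→1
  1='c' goto c→2
  2='cc' goto b→4 c→3
  3='ccc' goto ·  [P0 ends]
  4='ccb' goto c→5
  5='ccbc' goto ·  [P1 ends]

Failure links (BFS by depth):
  n1('c'): parent n0 fail=0; on 'c' 0 → fail=0;  out ∅∪∅=∅
  n2('cc'): parent n1 fail=0; on 'c' 0 → fail=1;  out ∅∪∅=∅
  n3('ccc'): parent n2 fail=1; on 'c' 1 → fail=2;  out {0}∪∅={0}
  n4('ccb'): parent n2 fail=1; on 'b' 1→0 → fail=0;  out ∅∪∅=∅
  n5('ccbc'): parent n4 fail=0; on 'c' 0 → fail=1;  out {1}∪∅={1}

Text stream:
i=0 'c': node 0→1
i=1 'c': node 1→2
i=2 'a': node 2→0 (via fail)
i=3 'c': node 0→1
i=4 'c': node 1→2
i=5 'b': node 2→4
i=6 'c': node 4→5  → match P1@[3:6]
i=7 'b': node 5→0 (via fail)
i=8 'c': node 0→1
i=9 'c': node 1→2
i=10 'b': node 2→4
i=11 'c': node 4→5  → match P1@[8:11]
i=12 'c': node 5→2 (via fail)
i=13 'c': node 2→3  → match P0@[11:13]
i=14 'b': node 3→4 (via fail)
i=15 'c': node 4→5  → match P1@[12:15]
i=16 'a': node 5→0 (via fail)
i=17 'b': node 0→0
i=18 'a': node 0→0
i=19 'c': node 0→1
i=20 'c': node 1→2
i=21 'c': node 2→3  → match P0@[19:21]
i=22 'a': node 3→0 (via fail)
i=23 'c': node 0→1
i=24 'a': node 1→0 (via fail)
i=25 'a': node 0→0
i=26 'c': node 0→1
i=27 'c': node 1→2
i=28 'b': node 2→4
i=29 'c': node 4→5  → match P1@[26:29]
i=30 'c': node 5→2 (via fail)
i=31 'b': node 2→4
i=32 'a': node 4→0 (via fail)
i=33 'a': node 0→0
i=34 'c': node 0→1
i=35 'c': node 1→2
i=36 'c': node 2→3  → match P0@[34:36]
i=37 'b': node 3→4 (via fail)
i=38 'a': node 4→0 (via fail)
i=39 'c': node 0→1
i=40 'c': node 1→2
i=41 'c': node 2→3  → match P0@[39:41]
i=42 'c': node 3→3 (via fail)  → match P0@[40:42]
i=43 'c': node 3→3 (via fail)  → match P0@[41:43]
i=44 'b': node 3→4 (via fail)
i=45 'c': node 4→5  → match P1@[42:45]
i=46 'a': node 5→0 (via fail)
i=47 'c': node 0→1
i=48 'c': node 1→2
i=49 'c': node 2→3  → match P0@[47:49]
i=50 'b': node 3→4 (via fail)
i=51 'c': node 4→5  → match P1@[48:51]
i=52 'c': node 5→2 (via fail)
i=53 'c': node 2→3  → match P0@[51:53]
i=54 'c': node 3→3 (via fail)  → match P0@[52:54]
i=55 'c': node 3→3 (via fail)  → match P0@[53:55]
i=56 'c': node 3→3 (via fail)  → match P0@[54:56]
i=57 'b': node 3→4 (via fail)
i=58 'c': node 4→5  → match P1@[55:58]
i=59 'c': node 5→2 (via fail)
i=60 'c': node 2→3  → match P0@[58:60]
i=61 'b': node 3→4 (via fail)
i=62 'c': node 4→5  → match P1@[59:62]
i=63 'c': node 5→2 (via fail)
i=64 'b': node 2→4
i=65 'a': node 4→0 (via fail)
i=66 'a': node 0→0
i=67 'c': node 0→1
i=68 'c': node 1→2
i=69 'b': node 2→4
i=70 'c': node 4→5  → match P1@[67:70]
i=71 'a': node 5→0 (via fail)
i=72 'b': node 0→0
i=73 'c': node 0→1
i=74 'b': node 1→0 (via fail)
i=75 'c': node 0→1
i=76 'c': node 1→2

All matches (sorted): [[6,1],[11,1],[13,0],[15,1],[21,0],[29,1],[36,0],[41,0],[42,0],[43,0],[45,1],[49,0],[51,1],[53,0],[54,0],[55,0],[56,0],[58,1],[60,0],[62,1],[70,1]]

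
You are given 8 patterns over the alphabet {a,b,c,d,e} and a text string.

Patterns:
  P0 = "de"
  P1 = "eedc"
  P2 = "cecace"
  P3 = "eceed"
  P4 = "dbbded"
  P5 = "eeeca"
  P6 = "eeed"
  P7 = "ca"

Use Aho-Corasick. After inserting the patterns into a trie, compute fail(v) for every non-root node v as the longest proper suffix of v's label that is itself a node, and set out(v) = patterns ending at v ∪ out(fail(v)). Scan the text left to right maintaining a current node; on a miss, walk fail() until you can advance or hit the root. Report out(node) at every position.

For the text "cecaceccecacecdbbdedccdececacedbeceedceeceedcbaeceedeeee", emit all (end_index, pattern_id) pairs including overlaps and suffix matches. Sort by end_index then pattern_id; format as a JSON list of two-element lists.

Construct AC machine:
Trie (insert patterns):
  n0 'ε': c→7 d→1 e→3
  n1 'd': b→17 e→2
  n2 'de': ·  [P0 ends]
  n3 'e': c→13 e→4
  n4 'ee': d→5 e→22
  n5 'eed': c→6
  n6 'eedc': ·  [P1 ends]
  n7 'c': a→26 e→8
  n8 'ce': c→9
  n9 'cec': a→10
  n10 'ceca': c→11
  n11 'cecac': e→12
  n12 'cecace': ·  [P2 ends]
  n13 'ec': e→14
  n14 'ece': e→15
  n15 'ecee': d→16
  n16 'eceed': ·  [P3 ends]
  n17 'db': b→18
  n18 'dbb': d→19
  n19 'dbbd': e→20
  n20 'dbbde': d→21
  n21 'dbbded': ·  [P4 ends]
  n22 'eee': c→23 d→25
  n23 'eeec': a→24
  n24 'eeeca': ·  [P5 ends]
  n25 'eeed': ·  [P6 ends]
  n26 'ca': ·  [P7 ends]

Failure links (BFS by depth):
  n1('d'): parent n0 fail=0; on 'd' 0 → fail=0;  out ∅∪∅=∅
  n3('e'): parent n0 fail=0; on 'e' 0 → fail=0;  out ∅∪∅=∅
  n7('c'): parent n0 fail=0; on 'c' 0 → fail=0;  out ∅∪∅=∅
  n2('de'): parent n1 fail=0; on 'e' 0 → fail=3;  out {0}∪∅={0}
  n4('ee'): parent n3 fail=0; on 'e' 0 → fail=3;  out ∅∪∅=∅
  n8('ce'): parent n7 fail=0; on 'e' 0 → fail=3;  out ∅∪∅=∅
  n13('ec'): parent n3 fail=0; on 'c' 0 → fail=7;  out ∅∪∅=∅
  n17('db'): parent n1 fail=0; on 'b' 0 → fail=0;  out ∅∪∅=∅
  n26('ca'): parent n7 fail=0; on 'a' 0 → fail=0;  out {7}∪∅={7}
  n5('eed'): parent n4 fail=3; on 'd' 3→0 → fail=1;  out ∅∪∅=∅
  n9('cec'): parent n8 fail=3; on 'c' 3 → fail=13;  out ∅∪∅=∅
  n14('ece'): parent n13 fail=7; on 'e' 7 → fail=8;  out ∅∪∅=∅
  n18('dbb'): parent n17 fail=0; on 'b' 0 → fail=0;  out ∅∪∅=∅
  n22('eee'): parent n4 fail=3; on 'e' 3 → fail=4;  out ∅∪∅=∅
  n6('eedc'): parent n5 fail=1; on 'c' 1→0 → fail=7;  out {1}∪∅={1}
  n10('ceca'): parent n9 fail=13; on 'a' 13→7 → fail=26;  out ∅∪{7}={7}
  n15('ecee'): parent n14 fail=8; on 'e' 8→3 → fail=4;  out ∅∪∅=∅
  n19('dbbd'): parent n18 fail=0; on 'd' 0 → fail=1;  out ∅∪∅=∅
  n23('eeec'): parent n22 fail=4; on 'c' 4→3 → fail=13;  out ∅∪∅=∅
  n25('eeed'): parent n22 fail=4; on 'd' 4 → fail=5;  out {6}∪∅={6}
  n11('cecac'): parent n10 fail=26; on 'c' 26→0 → fail=7;  out ∅∪∅=∅
  n16('eceed'): parent n15 fail=4; on 'd' 4 → fail=5;  out {3}∪∅={3}
  n20('dbbde'): parent n19 fail=1; on 'e' 1 → fail=2;  out ∅∪{0}={0}
  n24('eeeca'): parent n23 fail=13; on 'a' 13→7 → fail=26;  out {5}∪{7}={5,7}
  n12('cecace'): parent n11 fail=7; on 'e' 7 → fail=8;  out {2}∪∅={2}
  n21('dbbded'): parent n20 fail=2; on 'd' 2→3→0 → fail=1;  out {4}∪∅={4}

Run:
i=0 'c': node 0→7
i=1 'e': node 7→8
i=2 'c': node 8→9
i=3 'a': node 9→10  emit P7@[2:3]
i=4 'c': node 10→11
i=5 'e': node 11→12  emit P2@[0:5]
i=6 'c': node 12→9 (via fail)
i=7 'c': node 9→7 (via fail)
i=8 'e': node 7→8
i=9 'c': node 8→9
i=10 'a': node 9→10  emit P7@[9:10]
i=11 'c': node 10→11
i=12 'e': node 11→12  emit P2@[7:12]
i=13 'c': node 12→9 (via fail)
i=14 'd': node 9→1 (via fail)
i=15 'b': node 1→17
i=16 'b': node 17→18
i=17 'd': node 18→19
i=18 'e': node 19→20  emit P0@[17:18]
i=19 'd': node 20→21  emit P4@[14:19]
i=20 'c': node 21→7 (via fail)
i=21 'c': node 7→7 (via fail)
i=22 'd': node 7→1 (via fail)
i=23 'e': node 1→2  emit P0@[22:23]
i=24 'c': node 2→13 (via fail)
i=25 'e': node 13→14
i=26 'c': node 14→9 (via fail)
i=27 'a': node 9→10  emit P7@[26:27]
i=28 'c': node 10→11
i=29 'e': node 11→12  emit P2@[24:29]
i=30 'd': node 12→1 (via fail)
i=31 'b': node 1→17
i=32 'e': node 17→3 (via fail)
i=33 'c': node 3→13
i=34 'e': node 13→14
i=35 'e': node 14→15
i=36 'd': node 15→16  emit P3@[32:36]
i=37 'c': node 16→6 (via fail)  emit P1@[34:37]
i=38 'e': node 6→8 (via fail)
i=39 'e': node 8→4 (via fail)
i=40 'c': node 4→13 (via fail)
i=41 'e': node 13→14
i=42 'e': node 14→15
i=43 'd': node 15→16  emit P3@[39:43]
i=44 'c': node 16→6 (via fail)  emit P1@[41:44]
i=45 'b': node 6→0 (via fail)
i=46 'a': node 0→0
i=47 'e': node 0→3
i=48 'c': node 3→13
i=49 'e': node 13→14
i=50 'e': node 14→15
i=51 'd': node 15→16  emit P3@[47:51]
i=52 'e': node 16→2 (via fail)  emit P0@[51:52]
i=53 'e': node 2→4 (via fail)
i=54 'e': node 4→22
i=55 'e': node 22→22 (via fail)

Matches: [[3,7],[5,2],[10,7],[12,2],[18,0],[19,4],[23,0],[27,7],[29,2],[36,3],[37,1],[43,3],[44,1],[51,3],[52,0]]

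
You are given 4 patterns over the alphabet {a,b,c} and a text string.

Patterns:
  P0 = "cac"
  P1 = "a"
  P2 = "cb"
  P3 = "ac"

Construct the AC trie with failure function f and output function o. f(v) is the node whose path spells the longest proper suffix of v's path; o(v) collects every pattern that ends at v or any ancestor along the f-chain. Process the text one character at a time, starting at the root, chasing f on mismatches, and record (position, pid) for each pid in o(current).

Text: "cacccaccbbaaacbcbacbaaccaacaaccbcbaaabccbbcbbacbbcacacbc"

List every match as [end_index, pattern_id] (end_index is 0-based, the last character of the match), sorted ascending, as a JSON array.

Construct AC machine:
Trie nodes:
  0='ε' goto a→4 c→1
  1='c' goto a→2 b→5
  2='ca' goto c→3
  3='cac' goto ·  ←P0
  4='a' goto c→6  ←P1
  5='cb' goto ·  ←P2
  6='ac' goto ·  ←P3

Failure links (BFS by depth):
  fail(1) 'c': from fail(0)=0 chase 'c': 0 ⇒ 0;  out=∅∪out(0)=∅
  fail(4) 'a': from fail(0)=0 chase 'a': 0 ⇒ 0;  out={1}∪out(0)={1}
  fail(2) 'ca': from fail(1)=0 chase 'a': 0 ⇒ 4;  out=∅∪out(4)={1}
  fail(5) 'cb': from fail(1)=0 chase 'b': 0 ⇒ 0;  out={2}∪out(0)={2}
  fail(6) 'ac': from fail(4)=0 chase 'c': 0 ⇒ 1;  out={3}∪out(1)={3}
  fail(3) 'cac': from fail(2)=4 chase 'c': 4 ⇒ 6;  out={0}∪out(6)={0,3}

Scan:
i=0 'c': node 0→1
i=1 'a': node 1→2  emit P1@[1:1]
i=2 'c': node 2→3  emit P0@[0:2],P3@[1:2]
i=3 'c': node 3→1 (fail-walked)
i=4 'c': node 1→1 (fail-walked)
i=5 'a': node 1→2  emit P1@[5:5]
i=6 'c': node 2→3  emit P0@[4:6],P3@[5:6]
i=7 'c': node 3→1 (fail-walked)
i=8 'b': node 1→5  emit P2@[7:8]
i=9 'b': node 5→0 (fail-walked)
i=10 'a': node 0→4  emit P1@[10:10]
i=11 'a': node 4→4 (fail-walked)  emit P1@[11:11]
i=12 'a': node 4→4 (fail-walked)  emit P1@[12:12]
i=13 'c': node 4→6  emit P3@[12:13]
i=14 'b': node 6→5 (fail-walked)  emit P2@[13:14]
i=15 'c': node 5→1 (fail-walked)
i=16 'b': node 1→5  emit P2@[15:16]
i=17 'a': node 5→4 (fail-walked)  emit P1@[17:17]
i=18 'c': node 4→6  emit P3@[17:18]
i=19 'b': node 6→5 (fail-walked)  emit P2@[18:19]
i=20 'a': node 5→4 (fail-walked)  emit P1@[20:20]
i=21 'a': node 4→4 (fail-walked)  emit P1@[21:21]
i=22 'c': node 4→6  emit P3@[21:22]
i=23 'c': node 6→1 (fail-walked)
i=24 'a': node 1→2  emit P1@[24:24]
i=25 'a': node 2→4 (fail-walked)  emit P1@[25:25]
i=26 'c': node 4→6  emit P3@[25:26]
i=27 'a': node 6→2 (fail-walked)  emit P1@[27:27]
i=28 'a': node 2→4 (fail-walked)  emit P1@[28:28]
i=29 'c': node 4→6  emit P3@[28:29]
i=30 'c': node 6→1 (fail-walked)
i=31 'b': node 1→5  emit P2@[30:31]
i=32 'c': node 5→1 (fail-walked)
i=33 'b': node 1→5  emit P2@[32:33]
i=34 'a': node 5→4 (fail-walked)  emit P1@[34:34]
i=35 'a': node 4→4 (fail-walked)  emit P1@[35:35]
i=36 'a': node 4→4 (fail-walked)  emit P1@[36:36]
i=37 'b': node 4→0 (fail-walked)
i=38 'c': node 0→1
i=39 'c': node 1→1 (fail-walked)
i=40 'b': node 1→5  emit P2@[39:40]
i=41 'b': node 5→0 (fail-walked)
i=42 'c': node 0→1
i=43 'b': node 1→5  emit P2@[42:43]
i=44 'b': node 5→0 (fail-walked)
i=45 'a': node 0→4  emit P1@[45:45]
i=46 'c': node 4→6  emit P3@[45:46]
i=47 'b': node 6→5 (fail-walked)  emit P2@[46:47]
i=48 'b': node 5→0 (fail-walked)
i=49 'c': node 0→1
i=50 'a': node 1→2  emit P1@[50:50]
i=51 'c': node 2→3  emit P0@[49:51],P3@[50:51]
i=52 'a': node 3→2 (fail-walked)  emit P1@[52:52]
i=53 'c': node 2→3  emit P0@[51:53],P3@[52:53]
i=54 'b': node 3→5 (fail-walked)  emit P2@[53:54]
i=55 'c': node 5→1 (fail-walked)

Result: [[1,1],[2,0],[2,3],[5,1],[6,0],[6,3],[8,2],[10,1],[11,1],[12,1],[13,3],[14,2],[16,2],[17,1],[18,3],[19,2],[20,1],[21,1],[22,3],[24,1],[25,1],[26,3],[27,1],[28,1],[29,3],[31,2],[33,2],[34,1],[35,1],[36,1],[40,2],[43,2],[45,1],[46,3],[47,2],[50,1],[51,0],[51,3],[52,1],[53,0],[53,3],[54,2]]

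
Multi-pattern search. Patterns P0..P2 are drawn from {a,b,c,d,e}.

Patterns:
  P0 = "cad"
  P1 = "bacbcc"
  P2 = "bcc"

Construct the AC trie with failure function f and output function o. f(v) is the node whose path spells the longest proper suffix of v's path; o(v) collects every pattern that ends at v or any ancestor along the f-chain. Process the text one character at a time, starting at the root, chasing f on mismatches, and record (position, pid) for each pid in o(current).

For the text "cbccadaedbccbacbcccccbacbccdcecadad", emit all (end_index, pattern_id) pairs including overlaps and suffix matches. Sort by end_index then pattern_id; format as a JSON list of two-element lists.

Build:
Trie nodes:
  n0 'ε': b→4 c→1
  n1 'c': a→2
  n2 'ca': d→3
  n3 'cad': ·  [P0 ends]
  n4 'b': a→5 c→10
  n5 'ba': c→6
  n6 'bac': b→7
  n7 'bacb': c→8
  n8 'bacbc': c→9
  n9 'bacbcc': ·  [P1 ends]
  n10 'bc': c→11
  n11 'bcc': ·  [P2 ends]

BFS fail/out derivation:
  n1('c'): parent n0 fail=0; on 'c' 0 → fail=0;  out ∅∪∅=∅
  n4('b'): parent n0 fail=0; on 'b' 0 → fail=0;  out ∅∪∅=∅
  n2('ca'): parent n1 fail=0; on 'a' 0 → fail=0;  out ∅∪∅=∅
  n5('ba'): parent n4 fail=0; on 'a' 0 → fail=0;  out ∅∪∅=∅
  n10('bc'): parent n4 fail=0; on 'c' 0 → fail=1;  out ∅∪∅=∅
  n3('cad'): parent n2 fail=0; on 'd' 0 → fail=0;  out {0}∪∅={0}
  n6('bac'): parent n5 fail=0; on 'c' 0 → fail=1;  out ∅∪∅=∅
  n11('bcc'): parent n10 fail=1; on 'c' 1→0 → fail=1;  out {2}∪∅={2}
  n7('bacb'): parent n6 fail=1; on 'b' 1→0 → fail=4;  out ∅∪∅=∅
  n8('bacbc'): parent n7 fail=4; on 'c' 4 → fail=10;  out ∅∪∅=∅
  n9('bacbcc'): parent n8 fail=10; on 'c' 10 → fail=11;  out {1}∪{2}={1,2}

Scan:
[0] read 'c'  n0⇒n1
[1] read 'b'  n1⇒n4 ·f
[2] read 'c'  n4⇒n10
[3] read 'c'  n10⇒n11  emit P2@[1:3]
[4] read 'a'  n11⇒n2 ·f
[5] read 'd'  n2⇒n3  emit P0@[3:5]
[6] read 'a'  n3⇒n0 ·f
[7] read 'e'  n0⇒n0
[8] read 'd'  n0⇒n0
[9] read 'b'  n0⇒n4
[10] read 'c'  n4⇒n10
[11] read 'c'  n10⇒n11  emit P2@[9:11]
[12] read 'b'  n11⇒n4 ·f
[13] read 'a'  n4⇒n5
[14] read 'c'  n5⇒n6
[15] read 'b'  n6⇒n7
[16] read 'c'  n7⇒n8
[17] read 'c'  n8⇒n9  emit P1@[12:17],P2@[15:17]
[18] read 'c'  n9⇒n1 ·f
[19] read 'c'  n1⇒n1 ·f
[20] read 'c'  n1⇒n1 ·f
[21] read 'b'  n1⇒n4 ·f
[22] read 'a'  n4⇒n5
[23] read 'c'  n5⇒n6
[24] read 'b'  n6⇒n7
[25] read 'c'  n7⇒n8
[26] read 'c'  n8⇒n9  emit P1@[21:26],P2@[24:26]
[27] read 'd'  n9⇒n0 ·f
[28] read 'c'  n0⇒n1
[29] read 'e'  n1⇒n0 ·f
[30] read 'c'  n0⇒n1
[31] read 'a'  n1⇒n2
[32] read 'd'  n2⇒n3  emit P0@[30:32]
[33] read 'a'  n3⇒n0 ·f
[34] read 'd'  n0⇒n0

All matches (sorted): [[3,2],[5,0],[11,2],[17,1],[17,2],[26,1],[26,2],[32,0]]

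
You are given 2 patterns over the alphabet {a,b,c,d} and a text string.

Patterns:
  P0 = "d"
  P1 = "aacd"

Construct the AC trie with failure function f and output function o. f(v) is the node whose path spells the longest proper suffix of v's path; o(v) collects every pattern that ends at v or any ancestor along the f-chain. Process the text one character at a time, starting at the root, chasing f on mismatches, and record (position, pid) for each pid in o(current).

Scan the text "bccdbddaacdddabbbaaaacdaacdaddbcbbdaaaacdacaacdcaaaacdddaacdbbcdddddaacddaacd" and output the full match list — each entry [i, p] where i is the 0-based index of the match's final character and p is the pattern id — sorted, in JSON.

Build automaton:
Trie nodes:
  0='ε' goto a→2 d→1
  1='d' goto ·  ←P0
  2='a' goto a→3
  3='aa' goto c→4
  4='aac' goto d→5
  5='aacd' goto ·  ←P1

Failure links (BFS by depth):
  n1('d'): parent n0 fail=0; on 'd' 0 → fail=0;  out {0}∪∅={0}
  n2('a'): parent n0 fail=0; on 'a' 0 → fail=0;  out ∅∪∅=∅
  n3('aa'): parent n2 fail=0; on 'a' 0 → fail=2;  out ∅∪∅=∅
  n4('aac'): parent n3 fail=2; on 'c' 2→0 → fail=0;  out ∅∪∅=∅
  n5('aacd'): parent n4 fail=0; on 'd' 0 → fail=1;  out {1}∪{0}={0,1}

Scan:
[0] read 'b'  n0⇒n0
[1] read 'c'  n0⇒n0
[2] read 'c'  n0⇒n0
[3] read 'd'  n0⇒n1  ** P0@[3:3]
[4] read 'b'  n1⇒n0 (via fail)
[5] read 'd'  n0⇒n1  ** P0@[5:5]
[6] read 'd'  n1⇒n1 (via fail)  ** P0@[6:6]
[7] read 'a'  n1⇒n2 (via fail)
[8] read 'a'  n2⇒n3
[9] read 'c'  n3⇒n4
[10] read 'd'  n4⇒n5  ** P0@[10:10],P1@[7:10]
[11] read 'd'  n5⇒n1 (via fail)  ** P0@[11:11]
[12] read 'd'  n1⇒n1 (via fail)  ** P0@[12:12]
[13] read 'a'  n1⇒n2 (via fail)
[14] read 'b'  n2⇒n0 (via fail)
[15] read 'b'  n0⇒n0
[16] read 'b'  n0⇒n0
[17] read 'a'  n0⇒n2
[18] read 'a'  n2⇒n3
[19] read 'a'  n3⇒n3 (via fail)
[20] read 'a'  n3⇒n3 (via fail)
[21] read 'c'  n3⇒n4
[22] read 'd'  n4⇒n5  ** P0@[22:22],P1@[19:22]
[23] read 'a'  n5⇒n2 (via fail)
[24] read 'a'  n2⇒n3
[25] read 'c'  n3⇒n4
[26] read 'd'  n4⇒n5  ** P0@[26:26],P1@[23:26]
[27] read 'a'  n5⇒n2 (via fail)
[28] read 'd'  n2⇒n1 (via fail)  ** P0@[28:28]
[29] read 'd'  n1⇒n1 (via fail)  ** P0@[29:29]
[30] read 'b'  n1⇒n0 (via fail)
[31] read 'c'  n0⇒n0
[32] read 'b'  n0⇒n0
[33] read 'b'  n0⇒n0
[34] read 'd'  n0⇒n1  ** P0@[34:34]
[35] read 'a'  n1⇒n2 (via fail)
[36] read 'a'  n2⇒n3
[37] read 'a'  n3⇒n3 (via fail)
[38] read 'a'  n3⇒n3 (via fail)
[39] read 'c'  n3⇒n4
[40] read 'd'  n4⇒n5  ** P0@[40:40],P1@[37:40]
[41] read 'a'  n5⇒n2 (via fail)
[42] read 'c'  n2⇒n0 (via fail)
[43] read 'a'  n0⇒n2
[44] read 'a'  n2⇒n3
[45] read 'c'  n3⇒n4
[46] read 'd'  n4⇒n5  ** P0@[46:46],P1@[43:46]
[47] read 'c'  n5⇒n0 (via fail)
[48] read 'a'  n0⇒n2
[49] read 'a'  n2⇒n3
[50] read 'a'  n3⇒n3 (via fail)
[51] read 'a'  n3⇒n3 (via fail)
[52] read 'c'  n3⇒n4
[53] read 'd'  n4⇒n5  ** P0@[53:53],P1@[50:53]
[54] read 'd'  n5⇒n1 (via fail)  ** P0@[54:54]
[55] read 'd'  n1⇒n1 (via fail)  ** P0@[55:55]
[56] read 'a'  n1⇒n2 (via fail)
[57] read 'a'  n2⇒n3
[58] read 'c'  n3⇒n4
[59] read 'd'  n4⇒n5  ** P0@[59:59],P1@[56:59]
[60] read 'b'  n5⇒n0 (via fail)
[61] read 'b'  n0⇒n0
[62] read 'c'  n0⇒n0
[63] read 'd'  n0⇒n1  ** P0@[63:63]
[64] read 'd'  n1⇒n1 (via fail)  ** P0@[64:64]
[65] read 'd'  n1⇒n1 (via fail)  ** P0@[65:65]
[66] read 'd'  n1⇒n1 (via fail)  ** P0@[66:66]
[67] read 'd'  n1⇒n1 (via fail)  ** P0@[67:67]
[68] read 'a'  n1⇒n2 (via fail)
[69] read 'a'  n2⇒n3
[70] read 'c'  n3⇒n4
[71] read 'd'  n4⇒n5  ** P0@[71:71],P1@[68:71]
[72] read 'd'  n5⇒n1 (via fail)  ** P0@[72:72]
[73] read 'a'  n1⇒n2 (via fail)
[74] read 'a'  n2⇒n3
[75] read 'c'  n3⇒n4
[76] read 'd'  n4⇒n5  ** P0@[76:76],P1@[73:76]

Matches: [[3,0],[5,0],[6,0],[10,0],[10,1],[11,0],[12,0],[22,0],[22,1],[26,0],[26,1],[28,0],[29,0],[34,0],[40,0],[40,1],[46,0],[46,1],[53,0],[53,1],[54,0],[55,0],[59,0],[59,1],[63,0],[64,0],[65,0],[66,0],[67,0],[71,0],[71,1],[72,0],[76,0],[76,1]]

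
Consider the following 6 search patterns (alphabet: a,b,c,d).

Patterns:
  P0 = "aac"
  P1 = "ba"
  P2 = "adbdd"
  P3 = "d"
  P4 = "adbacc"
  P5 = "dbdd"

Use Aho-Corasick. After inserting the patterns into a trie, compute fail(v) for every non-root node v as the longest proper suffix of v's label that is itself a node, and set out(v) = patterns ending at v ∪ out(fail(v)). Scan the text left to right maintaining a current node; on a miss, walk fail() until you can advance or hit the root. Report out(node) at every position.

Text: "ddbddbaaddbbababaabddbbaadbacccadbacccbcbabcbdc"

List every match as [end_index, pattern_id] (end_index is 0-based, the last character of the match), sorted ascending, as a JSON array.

Construct AC machine:
Trie nodes:
  0='ε' goto a→1 b→4 d→10
  1='a' goto a→2 d→6
  2='aa' goto c→3
  3='aac' goto ·  [P0 ends]
  4='b' goto a→5
  5='ba' goto ·  [P1 ends]
  6='ad' goto b→7
  7='adb' goto a→11 d→8
  8='adbd' goto d→9
  9='adbdd' goto ·  [P2 ends]
  10='d' goto b→14  [P3 ends]
  11='adba' goto c→12
  12='adbac' goto c→13
  13='adbacc' goto ·  [P4 ends]
  14='db' goto d→15
  15='dbd' goto d→16
  16='dbdd' goto ·  [P5 ends]

Failure links (BFS by depth):
  n1('a'): parent n0 fail=0; on 'a' 0 → fail=0;  out ∅∪∅=∅
  n4('b'): parent n0 fail=0; on 'b' 0 → fail=0;  out ∅∪∅=∅
  n10('d'): parent n0 fail=0; on 'd' 0 → fail=0;  out {3}∪∅={3}
  n2('aa'): parent n1 fail=0; on 'a' 0 → fail=1;  out ∅∪∅=∅
  n5('ba'): parent n4 fail=0; on 'a' 0 → fail=1;  out {1}∪∅={1}
  n6('ad'): parent n1 fail=0; on 'd' 0 → fail=10;  out ∅∪{3}={3}
  n14('db'): parent n10 fail=0; on 'b' 0 → fail=4;  out ∅∪∅=∅
  n3('aac'): parent n2 fail=1; on 'c' 1→0 → fail=0;  out {0}∪∅={0}
  n7('adb'): parent n6 fail=10; on 'b' 10 → fail=14;  out ∅∪∅=∅
  n15('dbd'): parent n14 fail=4; on 'd' 4→0 → fail=10;  out ∅∪{3}={3}
  n8('adbd'): parent n7 fail=14; on 'd' 14 → fail=15;  out ∅∪{3}={3}
  n11('adba'): parent n7 fail=14; on 'a' 14→4 → fail=5;  out ∅∪{1}={1}
  n16('dbdd'): parent n15 fail=10; on 'd' 10→0 → fail=10;  out {5}∪{3}={3,5}
  n9('adbdd'): parent n8 fail=15; on 'd' 15 → fail=16;  out {2}∪{3,5}={2,3,5}
  n12('adbac'): parent n11 fail=5; on 'c' 5→1→0 → fail=0;  out ∅∪∅=∅
  n13('adbacc'): parent n12 fail=0; on 'c' 0 → fail=0;  out {4}∪∅={4}

Scan:
pos 0 'd': at 10  ** P3@[0:0]
pos 1 'd': at 10 (via fail)  ** P3@[1:1]
pos 2 'b': at 14
pos 3 'd': at 15  ** P3@[3:3]
pos 4 'd': at 16  ** P3@[4:4],P5@[1:4]
pos 5 'b': at 14 (via fail)
pos 6 'a': at 5 (via fail)  ** P1@[5:6]
pos 7 'a': at 2 (via fail)
pos 8 'd': at 6 (via fail)  ** P3@[8:8]
pos 9 'd': at 10 (via fail)  ** P3@[9:9]
pos 10 'b': at 14
pos 11 'b': at 4 (via fail)
pos 12 'a': at 5  ** P1@[11:12]
pos 13 'b': at 4 (via fail)
pos 14 'a': at 5  ** P1@[13:14]
pos 15 'b': at 4 (via fail)
pos 16 'a': at 5  ** P1@[15:16]
pos 17 'a': at 2 (via fail)
pos 18 'b': at 4 (via fail)
pos 19 'd': at 10 (via fail)  ** P3@[19:19]
pos 20 'd': at 10 (via fail)  ** P3@[20:20]
pos 21 'b': at 14
pos 22 'b': at 4 (via fail)
pos 23 'a': at 5  ** P1@[22:23]
pos 24 'a': at 2 (via fail)
pos 25 'd': at 6 (via fail)  ** P3@[25:25]
pos 26 'b': at 7
pos 27 'a': at 11  ** P1@[26:27]
pos 28 'c': at 12
pos 29 'c': at 13  ** P4@[24:29]
pos 30 'c': at 0 (via fail)
pos 31 'a': at 1
pos 32 'd': at 6  ** P3@[32:32]
pos 33 'b': at 7
pos 34 'a': at 11  ** P1@[33:34]
pos 35 'c': at 12
pos 36 'c': at 13  ** P4@[31:36]
pos 37 'c': at 0 (via fail)
pos 38 'b': at 4
pos 39 'c': at 0 (via fail)
pos 40 'b': at 4
pos 41 'a': at 5  ** P1@[40:41]
pos 42 'b': at 4 (via fail)
pos 43 'c': at 0 (via fail)
pos 44 'b': at 4
pos 45 'd': at 10 (via fail)  ** P3@[45:45]
pos 46 'c': at 0 (via fail)

Matches: [[0,3],[1,3],[3,3],[4,3],[4,5],[6,1],[8,3],[9,3],[12,1],[14,1],[16,1],[19,3],[20,3],[23,1],[25,3],[27,1],[29,4],[32,3],[34,1],[36,4],[41,1],[45,3]]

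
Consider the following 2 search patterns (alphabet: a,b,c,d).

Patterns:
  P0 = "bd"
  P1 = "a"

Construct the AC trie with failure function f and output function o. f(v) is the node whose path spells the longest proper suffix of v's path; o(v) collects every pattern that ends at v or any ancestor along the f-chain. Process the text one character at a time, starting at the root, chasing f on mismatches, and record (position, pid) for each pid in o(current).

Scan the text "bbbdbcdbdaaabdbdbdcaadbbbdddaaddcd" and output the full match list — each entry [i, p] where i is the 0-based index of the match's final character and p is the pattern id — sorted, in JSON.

Build automaton:
Trie (insert patterns):
  n0 'ε': a→3 b→1
  n1 'b': d→2
  n2 'bd': ·  [P0 ends]
  n3 'a': ·  [P1 ends]

BFS fail/out derivation:
  n1('b'): parent n0 fail=0; on 'b' 0 → fail=0;  out ∅∪∅=∅
  n3('a'): parent n0 fail=0; on 'a' 0 → fail=0;  out {1}∪∅={1}
  n2('bd'): parent n1 fail=0; on 'd' 0 → fail=0;  out {0}∪∅={0}

Run:
[0] read 'b'  n0⇒n1
[1] read 'b'  n1⇒n1 ·f
[2] read 'b'  n1⇒n1 ·f
[3] read 'd'  n1⇒n2  ** P0@[2:3]
[4] read 'b'  n2⇒n1 ·f
[5] read 'c'  n1⇒n0 ·f
[6] read 'd'  n0⇒n0
[7] read 'b'  n0⇒n1
[8] read 'd'  n1⇒n2  ** P0@[7:8]
[9] read 'a'  n2⇒n3 ·f  ** P1@[9:9]
[10] read 'a'  n3⇒n3 ·f  ** P1@[10:10]
[11] read 'a'  n3⇒n3 ·f  ** P1@[11:11]
[12] read 'b'  n3⇒n1 ·f
[13] read 'd'  n1⇒n2  ** P0@[12:13]
[14] read 'b'  n2⇒n1 ·f
[15] read 'd'  n1⇒n2  ** P0@[14:15]
[16] read 'b'  n2⇒n1 ·f
[17] read 'd'  n1⇒n2  ** P0@[16:17]
[18] read 'c'  n2⇒n0 ·f
[19] read 'a'  n0⇒n3  ** P1@[19:19]
[20] read 'a'  n3⇒n3 ·f  ** P1@[20:20]
[21] read 'd'  n3⇒n0 ·f
[22] read 'b'  n0⇒n1
[23] read 'b'  n1⇒n1 ·f
[24] read 'b'  n1⇒n1 ·f
[25] read 'd'  n1⇒n2  ** P0@[24:25]
[26] read 'd'  n2⇒n0 ·f
[27] read 'd'  n0⇒n0
[28] read 'a'  n0⇒n3  ** P1@[28:28]
[29] read 'a'  n3⇒n3 ·f  ** P1@[29:29]
[30] read 'd'  n3⇒n0 ·f
[31] read 'd'  n0⇒n0
[32] read 'c'  n0⇒n0
[33] read 'd'  n0⇒n0

All matches (sorted): [[3,0],[8,0],[9,1],[10,1],[11,1],[13,0],[15,0],[17,0],[19,1],[20,1],[25,0],[28,1],[29,1]]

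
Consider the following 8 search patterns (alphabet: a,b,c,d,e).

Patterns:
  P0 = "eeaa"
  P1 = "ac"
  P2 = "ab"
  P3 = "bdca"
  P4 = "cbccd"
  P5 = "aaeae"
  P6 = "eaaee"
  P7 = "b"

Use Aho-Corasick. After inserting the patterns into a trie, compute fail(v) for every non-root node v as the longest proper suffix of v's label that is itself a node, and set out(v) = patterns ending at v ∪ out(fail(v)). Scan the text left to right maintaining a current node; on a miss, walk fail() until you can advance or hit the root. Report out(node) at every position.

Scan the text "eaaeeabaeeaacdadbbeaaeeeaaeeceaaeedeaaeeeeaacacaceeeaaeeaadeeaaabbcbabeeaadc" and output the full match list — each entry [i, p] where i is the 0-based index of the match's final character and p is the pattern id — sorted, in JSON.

Build:
Trie nodes:
  0='ε' goto a→5 b→8 c→12 e→1
  1='e' goto a→21 e→2
  2='ee' goto a→3
  3='eea' goto a→4
  4='eeaa' goto ·  [P0 ends]
  5='a' goto a→17 b→7 c→6
  6='ac' goto ·  [P1 ends]
  7='ab' goto ·  [P2 ends]
  8='b' goto d→9  [P7 ends]
  9='bd' goto c→10
  10='bdc' goto a→11
  11='bdca' goto ·  [P3 ends]
  12='c' goto b→13
  13='cb' goto c→14
  14='cbc' goto c→15
  15='cbcc' goto d→16
  16='cbccd' goto ·  [P4 ends]
  17='aa' goto e→18
  18='aae' goto a→19
  19='aaea' goto e→20
  20='aaeae' goto ·  [P5 ends]
  21='ea' goto a→22
  22='eaa' goto e→23
  23='eaae' goto e→24
  24='eaaee' goto ·  [P6 ends]

Failure links (BFS by depth):
  n1('e'): parent n0 fail=0; on 'e' 0 → fail=0;  out ∅∪∅=∅
  n5('a'): parent n0 fail=0; on 'a' 0 → fail=0;  out ∅∪∅=∅
  n8('b'): parent n0 fail=0; on 'b' 0 → fail=0;  out {7}∪∅={7}
  n12('c'): parent n0 fail=0; on 'c' 0 → fail=0;  out ∅∪∅=∅
  n2('ee'): parent n1 fail=0; on 'e' 0 → fail=1;  out ∅∪∅=∅
  n6('ac'): parent n5 fail=0; on 'c' 0 → fail=12;  out {1}∪∅={1}
  n7('ab'): parent n5 fail=0; on 'b' 0 → fail=8;  out {2}∪{7}={2,7}
  n9('bd'): parent n8 fail=0; on 'd' 0 → fail=0;  out ∅∪∅=∅
  n13('cb'): parent n12 fail=0; on 'b' 0 → fail=8;  out ∅∪{7}={7}
  n17('aa'): parent n5 fail=0; on 'a' 0 → fail=5;  out ∅∪∅=∅
  n21('ea'): parent n1 fail=0; on 'a' 0 → fail=5;  out ∅∪∅=∅
  n3('eea'): parent n2 fail=1; on 'a' 1 → fail=21;  out ∅∪∅=∅
  n10('bdc'): parent n9 fail=0; on 'c' 0 → fail=12;  out ∅∪∅=∅
  n14('cbc'): parent n13 fail=8; on 'c' 8→0 → fail=12;  out ∅∪∅=∅
  n18('aae'): parent n17 fail=5; on 'e' 5→0 → fail=1;  out ∅∪∅=∅
  n22('eaa'): parent n21 fail=5; on 'a' 5 → fail=17;  out ∅∪∅=∅
  n4('eeaa'): parent n3 fail=21; on 'a' 21 → fail=22;  out {0}∪∅={0}
  n11('bdca'): parent n10 fail=12; on 'a' 12→0 → fail=5;  out {3}∪∅={3}
  n15('cbcc'): parent n14 fail=12; on 'c' 12→0 → fail=12;  out ∅∪∅=∅
  n19('aaea'): parent n18 fail=1; on 'a' 1 → fail=21;  out ∅∪∅=∅
  n23('eaae'): parent n22 fail=17; on 'e' 17 → fail=18;  out ∅∪∅=∅
  n16('cbccd'): parent n15 fail=12; on 'd' 12→0 → fail=0;  out {4}∪∅={4}
  n20('aaeae'): parent n19 fail=21; on 'e' 21→5→0 → fail=1;  out {5}∪∅={5}
  n24('eaaee'): parent n23 fail=18; on 'e' 18→1 → fail=2;  out {6}∪∅={6}

Scan:
pos 0 'e': at 1
pos 1 'a': at 21
pos 2 'a': at 22
pos 3 'e': at 23
pos 4 'e': at 24  → match P6@[0:4]
pos 5 'a': at 3 (fail-walked)
pos 6 'b': at 7 (fail-walked)  → match P2@[5:6],P7@[6:6]
pos 7 'a': at 5 (fail-walked)
pos 8 'e': at 1 (fail-walked)
pos 9 'e': at 2
pos 10 'a': at 3
pos 11 'a': at 4  → match P0@[8:11]
pos 12 'c': at 6 (fail-walked)  → match P1@[11:12]
pos 13 'd': at 0 (fail-walked)
pos 14 'a': at 5
pos 15 'd': at 0 (fail-walked)
pos 16 'b': at 8  → match P7@[16:16]
pos 17 'b': at 8 (fail-walked)  → match P7@[17:17]
pos 18 'e': at 1 (fail-walked)
pos 19 'a': at 21
pos 20 'a': at 22
pos 21 'e': at 23
pos 22 'e': at 24  → match P6@[18:22]
pos 23 'e': at 2 (fail-walked)
pos 24 'a': at 3
pos 25 'a': at 4  → match P0@[22:25]
pos 26 'e': at 23 (fail-walked)
pos 27 'e': at 24  → match P6@[23:27]
pos 28 'c': at 12 (fail-walked)
pos 29 'e': at 1 (fail-walked)
pos 30 'a': at 21
pos 31 'a': at 22
pos 32 'e': at 23
pos 33 'e': at 24  → match P6@[29:33]
pos 34 'd': at 0 (fail-walked)
pos 35 'e': at 1
pos 36 'a': at 21
pos 37 'a': at 22
pos 38 'e': at 23
pos 39 'e': at 24  → match P6@[35:39]
pos 40 'e': at 2 (fail-walked)
pos 41 'e': at 2 (fail-walked)
pos 42 'a': at 3
pos 43 'a': at 4  → match P0@[40:43]
pos 44 'c': at 6 (fail-walked)  → match P1@[43:44]
pos 45 'a': at 5 (fail-walked)
pos 46 'c': at 6  → match P1@[45:46]
pos 47 'a': at 5 (fail-walked)
pos 48 'c': at 6  → match P1@[47:48]
pos 49 'e': at 1 (fail-walked)
pos 50 'e': at 2
pos 51 'e': at 2 (fail-walked)
pos 52 'a': at 3
pos 53 'a': at 4  → match P0@[50:53]
pos 54 'e': at 23 (fail-walked)
pos 55 'e': at 24  → match P6@[51:55]
pos 56 'a': at 3 (fail-walked)
pos 57 'a': at 4  → match P0@[54:57]
pos 58 'd': at 0 (fail-walked)
pos 59 'e': at 1
pos 60 'e': at 2
pos 61 'a': at 3
pos 62 'a': at 4  → match P0@[59:62]
pos 63 'a': at 17 (fail-walked)
pos 64 'b': at 7 (fail-walked)  → match P2@[63:64],P7@[64:64]
pos 65 'b': at 8 (fail-walked)  → match P7@[65:65]
pos 66 'c': at 12 (fail-walked)
pos 67 'b': at 13  → match P7@[67:67]
pos 68 'a': at 5 (fail-walked)
pos 69 'b': at 7  → match P2@[68:69],P7@[69:69]
pos 70 'e': at 1 (fail-walked)
pos 71 'e': at 2
pos 72 'a': at 3
pos 73 'a': at 4  → match P0@[70:73]
pos 74 'd': at 0 (fail-walked)
pos 75 'c': at 12

All matches (sorted): [[4,6],[6,2],[6,7],[11,0],[12,1],[16,7],[17,7],[22,6],[25,0],[27,6],[33,6],[39,6],[43,0],[44,1],[46,1],[48,1],[53,0],[55,6],[57,0],[62,0],[64,2],[64,7],[65,7],[67,7],[69,2],[69,7],[73,0]]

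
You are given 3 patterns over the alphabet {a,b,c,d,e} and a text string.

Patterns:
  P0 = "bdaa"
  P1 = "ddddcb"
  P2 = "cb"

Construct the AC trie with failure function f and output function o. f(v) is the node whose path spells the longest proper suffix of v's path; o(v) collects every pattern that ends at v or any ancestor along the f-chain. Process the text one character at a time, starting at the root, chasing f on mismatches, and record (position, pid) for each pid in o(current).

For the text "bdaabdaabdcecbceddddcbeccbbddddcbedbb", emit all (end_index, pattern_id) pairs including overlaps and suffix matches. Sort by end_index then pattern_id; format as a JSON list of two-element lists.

Build automaton:
Trie (insert patterns):
  n0 'ε': b→1 c→11 d→5
  n1 'b': d→2
  n2 'bd': a→3
  n3 'bda': a→4
  n4 'bdaa': ·  [P0 ends]
  n5 'd': d→6
  n6 'dd': d→7
  n7 'ddd': d→8
  n8 'dddd': c→9
  n9 'ddddc': b→10
  n10 'ddddcb': ·  [P1 ends]
  n11 'c': b→12
  n12 'cb': ·  [P2 ends]

BFS fail/out derivation:
  fail(1) 'b': from fail(0)=0 chase 'b': 0 ⇒ 0;  out=∅∪out(0)=∅
  fail(5) 'd': from fail(0)=0 chase 'd': 0 ⇒ 0;  out=∅∪out(0)=∅
  fail(11) 'c': from fail(0)=0 chase 'c': 0 ⇒ 0;  out=∅∪out(0)=∅
  fail(2) 'bd': from fail(1)=0 chase 'd': 0 ⇒ 5;  out=∅∪out(5)=∅
  fail(6) 'dd': from fail(5)=0 chase 'd': 0 ⇒ 5;  out=∅∪out(5)=∅
  fail(12) 'cb': from fail(11)=0 chase 'b': 0 ⇒ 1;  out={2}∪out(1)={2}
  fail(3) 'bda': from fail(2)=5 chase 'a': 5→0 ⇒ 0;  out=∅∪out(0)=∅
  fail(7) 'ddd': from fail(6)=5 chase 'd': 5 ⇒ 6;  out=∅∪out(6)=∅
  fail(4) 'bdaa': from fail(3)=0 chase 'a': 0 ⇒ 0;  out={0}∪out(0)={0}
  fail(8) 'dddd': from fail(7)=6 chase 'd': 6 ⇒ 7;  out=∅∪out(7)=∅
  fail(9) 'ddddc': from fail(8)=7 chase 'c': 7→6→5→0 ⇒ 11;  out=∅∪out(11)=∅
  fail(10) 'ddddcb': from fail(9)=11 chase 'b': 11 ⇒ 12;  out={1}∪out(12)={1,2}

Text stream:
[0] read 'b'  n0⇒n1
[1] read 'd'  n1⇒n2
[2] read 'a'  n2⇒n3
[3] read 'a'  n3⇒n4  → match P0@[0:3]
[4] read 'b'  n4⇒n1 (via fail)
[5] read 'd'  n1⇒n2
[6] read 'a'  n2⇒n3
[7] read 'a'  n3⇒n4  → match P0@[4:7]
[8] read 'b'  n4⇒n1 (via fail)
[9] read 'd'  n1⇒n2
[10] read 'c'  n2⇒n11 (via fail)
[11] read 'e'  n11⇒n0 (via fail)
[12] read 'c'  n0⇒n11
[13] read 'b'  n11⇒n12  → match P2@[12:13]
[14] read 'c'  n12⇒n11 (via fail)
[15] read 'e'  n11⇒n0 (via fail)
[16] read 'd'  n0⇒n5
[17] read 'd'  n5⇒n6
[18] read 'd'  n6⇒n7
[19] read 'd'  n7⇒n8
[20] read 'c'  n8⇒n9
[21] read 'b'  n9⇒n10  → match P1@[16:21],P2@[20:21]
[22] read 'e'  n10⇒n0 (via fail)
[23] read 'c'  n0⇒n11
[24] read 'c'  n11⇒n11 (via fail)
[25] read 'b'  n11⇒n12  → match P2@[24:25]
[26] read 'b'  n12⇒n1 (via fail)
[27] read 'd'  n1⇒n2
[28] read 'd'  n2⇒n6 (via fail)
[29] read 'd'  n6⇒n7
[30] read 'd'  n7⇒n8
[31] read 'c'  n8⇒n9
[32] read 'b'  n9⇒n10  → match P1@[27:32],P2@[31:32]
[33] read 'e'  n10⇒n0 (via fail)
[34] read 'd'  n0⇒n5
[35] read 'b'  n5⇒n1 (via fail)
[36] read 'b'  n1⇒n1 (via fail)

Result: [[3,0],[7,0],[13,2],[21,1],[21,2],[25,2],[32,1],[32,2]]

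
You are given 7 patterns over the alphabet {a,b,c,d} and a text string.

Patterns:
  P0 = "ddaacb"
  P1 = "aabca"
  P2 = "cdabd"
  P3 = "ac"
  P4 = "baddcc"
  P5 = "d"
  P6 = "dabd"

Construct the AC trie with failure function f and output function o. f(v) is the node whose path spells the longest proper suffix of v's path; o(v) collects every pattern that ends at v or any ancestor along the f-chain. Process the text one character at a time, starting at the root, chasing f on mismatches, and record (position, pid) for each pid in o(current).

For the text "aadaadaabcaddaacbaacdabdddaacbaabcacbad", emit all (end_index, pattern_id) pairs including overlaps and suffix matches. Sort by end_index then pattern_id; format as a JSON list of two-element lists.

Build:
Trie (insert patterns):
  0='ε' goto a→7 b→18 c→12 d→1
  1='d' goto a→24 d→2  [P5 ends]
  2='dd' goto a→3
  3='dda' goto a→4
  4='ddaa' goto c→5
  5='ddaac' goto b→6
  6='ddaacb' goto ·  [P0 ends]
  7='a' goto a→8 c→17
  8='aa' goto b→9
  9='aab' goto c→10
  10='aabc' goto a→11
  11='aabca' goto ·  [P1 ends]
  12='c' goto d→13
  13='cd' goto a→14
  14='cda' goto b→15
  15='cdab' goto d→16
  16='cdabd' goto ·  [P2 ends]
  17='ac' goto ·  [P3 ends]
  18='b' goto a→19
  19='ba' goto d→20
  20='bad' goto d→21
  21='badd' goto c→22
  22='baddc' goto c→23
  23='baddcc' goto ·  [P4 ends]
  24='da' goto b→25
  25='dab' goto d→26
  26='dabd' goto ·  [P6 ends]

Failure links (BFS by depth):
  fail(1) 'd': from fail(0)=0 chase 'd': 0 ⇒ 0;  out={5}∪out(0)={5}
  fail(7) 'a': from fail(0)=0 chase 'a': 0 ⇒ 0;  out=∅∪out(0)=∅
  fail(12) 'c': from fail(0)=0 chase 'c': 0 ⇒ 0;  out=∅∪out(0)=∅
  fail(18) 'b': from fail(0)=0 chase 'b': 0 ⇒ 0;  out=∅∪out(0)=∅
  fail(2) 'dd': from fail(1)=0 chase 'd': 0 ⇒ 1;  out=∅∪out(1)={5}
  fail(8) 'aa': from fail(7)=0 chase 'a': 0 ⇒ 7;  out=∅∪out(7)=∅
  fail(13) 'cd': from fail(12)=0 chase 'd': 0 ⇒ 1;  out=∅∪out(1)={5}
  fail(17) 'ac': from fail(7)=0 chase 'c': 0 ⇒ 12;  out={3}∪out(12)={3}
  fail(19) 'ba': from fail(18)=0 chase 'a': 0 ⇒ 7;  out=∅∪out(7)=∅
  fail(24) 'da': from fail(1)=0 chase 'a': 0 ⇒ 7;  out=∅∪out(7)=∅
  fail(3) 'dda': from fail(2)=1 chase 'a': 1 ⇒ 24;  out=∅∪out(24)=∅
  fail(9) 'aab': from fail(8)=7 chase 'b': 7→0 ⇒ 18;  out=∅∪out(18)=∅
  fail(14) 'cda': from fail(13)=1 chase 'a': 1 ⇒ 24;  out=∅∪out(24)=∅
  fail(20) 'bad': from fail(19)=7 chase 'd': 7→0 ⇒ 1;  out=∅∪out(1)={5}
  fail(25) 'dab': from fail(24)=7 chase 'b': 7→0 ⇒ 18;  out=∅∪out(18)=∅
  fail(4) 'ddaa': from fail(3)=24 chase 'a': 24→7 ⇒ 8;  out=∅∪out(8)=∅
  fail(10) 'aabc': from fail(9)=18 chase 'c': 18→0 ⇒ 12;  out=∅∪out(12)=∅
  fail(15) 'cdab': from fail(14)=24 chase 'b': 24 ⇒ 25;  out=∅∪out(25)=∅
  fail(21) 'badd': from fail(20)=1 chase 'd': 1 ⇒ 2;  out=∅∪out(2)={5}
  fail(26) 'dabd': from fail(25)=18 chase 'd': 18→0 ⇒ 1;  out={6}∪out(1)={5,6}
  fail(5) 'ddaac': from fail(4)=8 chase 'c': 8→7 ⇒ 17;  out=∅∪out(17)={3}
  fail(11) 'aabca': from fail(10)=12 chase 'a': 12→0 ⇒ 7;  out={1}∪out(7)={1}
  fail(16) 'cdabd': from fail(15)=25 chase 'd': 25 ⇒ 26;  out={2}∪out(26)={2,5,6}
  fail(22) 'baddc': from fail(21)=2 chase 'c': 2→1→0 ⇒ 12;  out=∅∪out(12)=∅
  fail(6) 'ddaacb': from fail(5)=17 chase 'b': 17→12→0 ⇒ 18;  out={0}∪out(18)={0}
  fail(23) 'baddcc': from fail(22)=12 chase 'c': 12→0 ⇒ 12;  out={4}∪out(12)={4}

Scan:
[0] read 'a'  n0⇒n7
[1] read 'a'  n7⇒n8
[2] read 'd'  n8⇒n1 (fail-walked)  → match P5@[2:2]
[3] read 'a'  n1⇒n24
[4] read 'a'  n24⇒n8 (fail-walked)
[5] read 'd'  n8⇒n1 (fail-walked)  → match P5@[5:5]
[6] read 'a'  n1⇒n24
[7] read 'a'  n24⇒n8 (fail-walked)
[8] read 'b'  n8⇒n9
[9] read 'c'  n9⇒n10
[10] read 'a'  n10⇒n11  → match P1@[6:10]
[11] read 'd'  n11⇒n1 (fail-walked)  → match P5@[11:11]
[12] read 'd'  n1⇒n2  → match P5@[12:12]
[13] read 'a'  n2⇒n3
[14] read 'a'  n3⇒n4
[15] read 'c'  n4⇒n5  → match P3@[14:15]
[16] read 'b'  n5⇒n6  → match P0@[11:16]
[17] read 'a'  n6⇒n19 (fail-walked)
[18] read 'a'  n19⇒n8 (fail-walked)
[19] read 'c'  n8⇒n17 (fail-walked)  → match P3@[18:19]
[20] read 'd'  n17⇒n13 (fail-walked)  → match P5@[20:20]
[21] read 'a'  n13⇒n14
[22] read 'b'  n14⇒n15
[23] read 'd'  n15⇒n16  → match P2@[19:23],P5@[23:23],P6@[20:23]
[24] read 'd'  n16⇒n2 (fail-walked)  → match P5@[24:24]
[25] read 'd'  n2⇒n2 (fail-walked)  → match P5@[25:25]
[26] read 'a'  n2⇒n3
[27] read 'a'  n3⇒n4
[28] read 'c'  n4⇒n5  → match P3@[27:28]
[29] read 'b'  n5⇒n6  → match P0@[24:29]
[30] read 'a'  n6⇒n19 (fail-walked)
[31] read 'a'  n19⇒n8 (fail-walked)
[32] read 'b'  n8⇒n9
[33] read 'c'  n9⇒n10
[34] read 'a'  n10⇒n11  → match P1@[30:34]
[35] read 'c'  n11⇒n17 (fail-walked)  → match P3@[34:35]
[36] read 'b'  n17⇒n18 (fail-walked)
[37] read 'a'  n18⇒n19
[38] read 'd'  n19⇒n20  → match P5@[38:38]

Matches: [[2,5],[5,5],[10,1],[11,5],[12,5],[15,3],[16,0],[19,3],[20,5],[23,2],[23,5],[23,6],[24,5],[25,5],[28,3],[29,0],[34,1],[35,3],[38,5]]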